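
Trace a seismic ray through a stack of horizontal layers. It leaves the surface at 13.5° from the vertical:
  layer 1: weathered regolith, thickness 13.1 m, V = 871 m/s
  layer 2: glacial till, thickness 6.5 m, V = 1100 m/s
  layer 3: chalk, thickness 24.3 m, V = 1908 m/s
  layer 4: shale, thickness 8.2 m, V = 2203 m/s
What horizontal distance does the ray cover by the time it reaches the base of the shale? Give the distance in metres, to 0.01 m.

Ray parameter p = sin 13.5° / 871 m/s = 2.6802e-04 s/m.
Layer 1: θ = 13.50°; offset = 13.1·tan 13.50° = 3.1450 m.
Layer 2: sin θ = p·1100 = 0.2948 → θ = 17.15°; offset = 6.5·tan 17.15° = 2.0055 m.
Layer 3: sin θ = p·1908 = 0.5114 → θ = 30.76°; offset = 24.3·tan 30.76° = 14.4604 m.
Layer 4: sin θ = p·2203 = 0.5904 → θ = 36.19°; offset = 8.2·tan 36.19° = 5.9990 m.
Σ offsets = 25.6099 m.

25.61 m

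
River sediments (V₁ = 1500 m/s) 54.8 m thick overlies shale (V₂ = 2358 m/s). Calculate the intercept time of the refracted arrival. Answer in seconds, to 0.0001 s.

0.0564 s

θ_c = arcsin(V₁/V₂) = arcsin(1500/2358) = 39.50°; cos θ_c = 0.7716.
tᵢ = 2h·cos θ_c / V₁ = 2·54.8·0.7716 / 1500 = 0.05638 s.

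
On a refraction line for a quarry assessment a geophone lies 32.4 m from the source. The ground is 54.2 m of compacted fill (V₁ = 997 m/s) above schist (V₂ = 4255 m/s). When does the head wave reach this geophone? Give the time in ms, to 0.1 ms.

t = x/V₂ + 2h·√(V₂²−V₁²)/(V₁V₂).
√(V₂²−V₁²) = √(4255²−997²) = 4136.5 m/s; delay term = 2·54.2·4136.5/(997·4255) = 0.10570 s.
t = 32.4/4255 + 0.10570 = 0.11331 s.

113.3 ms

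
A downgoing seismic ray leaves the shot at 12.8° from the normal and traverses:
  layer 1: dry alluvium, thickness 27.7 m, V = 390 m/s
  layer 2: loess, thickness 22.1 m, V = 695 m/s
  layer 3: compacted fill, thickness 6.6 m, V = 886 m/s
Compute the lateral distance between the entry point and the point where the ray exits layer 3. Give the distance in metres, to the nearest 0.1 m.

19.6 m

p = sin θ₁/V₁ = sin 12.8°/390 = 5.6807e-04 s/m is conserved through the stack.
Layer 1: θ = 12.80°; offset = 27.7·tan 12.80° = 6.293 m.
Layer 2: sin θ = p·695 = 0.3948 → θ = 23.25°; offset = 22.1·tan 23.25° = 9.497 m.
Layer 3: sin θ = p·886 = 0.5033 → θ = 30.22°; offset = 6.6·tan 30.22° = 3.844 m.
Total horizontal offset = 19.634 m.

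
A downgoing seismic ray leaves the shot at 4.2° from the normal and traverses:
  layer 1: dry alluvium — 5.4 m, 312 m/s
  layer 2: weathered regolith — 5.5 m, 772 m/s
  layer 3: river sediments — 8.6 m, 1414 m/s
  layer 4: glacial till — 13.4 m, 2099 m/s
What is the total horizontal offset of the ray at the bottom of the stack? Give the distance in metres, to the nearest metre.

Ray parameter p = sin 4.2° / 312 m/s = 2.3474e-04 s/m.
Layer 1: θ = 4.20°; offset = 5.4·tan 4.20° = 0.397 m.
Layer 2: sin θ = p·772 = 0.1812 → θ = 10.44°; offset = 5.5·tan 10.44° = 1.013 m.
Layer 3: sin θ = p·1414 = 0.3319 → θ = 19.39°; offset = 8.6·tan 19.39° = 3.026 m.
Layer 4: sin θ = p·2099 = 0.4927 → θ = 29.52°; offset = 13.4·tan 29.52° = 7.587 m.
Σ offsets = 12.023 m.

12 m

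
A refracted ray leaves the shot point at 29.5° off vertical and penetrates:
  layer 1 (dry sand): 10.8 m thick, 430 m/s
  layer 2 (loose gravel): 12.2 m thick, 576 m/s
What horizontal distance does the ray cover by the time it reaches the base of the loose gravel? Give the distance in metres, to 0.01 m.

16.82 m

Ray parameter p = sin 29.5° / 430 m/s = 1.1452e-03 s/m.
Layer 1: θ = 29.50°; offset = 10.8·tan 29.50° = 6.1103 m.
Layer 2: sin θ = p·576 = 0.6596 → θ = 41.27°; offset = 12.2·tan 41.27° = 10.7069 m.
Total horizontal offset = 16.8173 m.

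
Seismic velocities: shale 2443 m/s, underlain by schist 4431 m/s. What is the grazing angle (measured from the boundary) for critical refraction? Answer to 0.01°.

56.54°

At critical incidence the refracted ray runs along the interface (θ₂ = 90°), so sin θ_c = V₁/V₂.
θ_c = arcsin(2443/4431) = arcsin 0.5513 = 33.46°.
Measured from the interface: 90° − 33.46° = 56.54°.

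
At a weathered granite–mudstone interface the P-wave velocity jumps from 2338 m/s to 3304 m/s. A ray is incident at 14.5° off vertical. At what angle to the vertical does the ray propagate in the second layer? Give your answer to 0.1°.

Snell's law: sin θ₂ = (V₂/V₁)·sin θ₁ = (3304/2338)·sin 14.5° = 0.3538.
θ₂ = sin⁻¹(0.3538) = 20.72° (from vertical).

20.7°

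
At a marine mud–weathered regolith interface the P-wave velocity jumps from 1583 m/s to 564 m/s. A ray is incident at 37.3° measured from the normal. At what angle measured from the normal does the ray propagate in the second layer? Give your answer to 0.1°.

12.5°

Snell's law: sin θ₂ = (V₂/V₁)·sin θ₁ = (564/1583)·sin 37.3° = 0.2159.
θ₂ = arcsin 0.2159 = 12.47° from the normal.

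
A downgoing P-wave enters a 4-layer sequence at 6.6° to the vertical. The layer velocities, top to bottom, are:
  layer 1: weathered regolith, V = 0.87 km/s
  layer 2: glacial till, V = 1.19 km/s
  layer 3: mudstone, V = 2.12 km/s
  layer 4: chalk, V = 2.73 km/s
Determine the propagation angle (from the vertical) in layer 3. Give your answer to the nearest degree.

Snell's law across each interface conserves sin θ / V, so sin θ_3 = V_3·sin θ₁/V₁.
sin θ_3 = 2.12 × sin 6.6° / 0.87 = 0.2801.
θ_3 = 16.26° from the vertical.

16°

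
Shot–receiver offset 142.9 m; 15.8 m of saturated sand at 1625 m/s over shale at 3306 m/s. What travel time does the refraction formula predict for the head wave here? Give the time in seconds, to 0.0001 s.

θ_c = arcsin(V₁/V₂) = arcsin(1625/3306) = 29.44°, cos θ_c = 0.8709.
Intercept time tᵢ = 2h cos θ_c / V₁ = 2·15.8·0.8709/1625 = 0.01693 s.
t = x/V₂ + tᵢ = 142.9/3306 + 0.01693 = 0.06016 s.

0.0602 s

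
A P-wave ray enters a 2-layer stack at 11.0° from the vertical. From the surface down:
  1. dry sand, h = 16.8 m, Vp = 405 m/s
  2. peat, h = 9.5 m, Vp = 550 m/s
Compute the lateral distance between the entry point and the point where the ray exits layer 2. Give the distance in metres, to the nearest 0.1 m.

p = sin θ₁/V₁ = sin 11.0°/405 = 4.7113e-04 s/m is conserved through the stack.
Layer 1: θ = 11.00°; offset = 16.8·tan 11.00° = 3.266 m.
Layer 2: sin θ = p·550 = 0.2591 → θ = 15.02°; offset = 9.5·tan 15.02° = 2.549 m.
Σ offsets = 5.814 m.

5.8 m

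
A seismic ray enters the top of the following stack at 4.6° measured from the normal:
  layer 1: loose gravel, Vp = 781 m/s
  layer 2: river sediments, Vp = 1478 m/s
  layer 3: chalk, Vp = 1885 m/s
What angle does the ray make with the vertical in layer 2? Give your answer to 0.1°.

Snell's law across each interface conserves sin θ / V, so sin θ_2 = V_2·sin θ₁/V₁.
sin θ_2 = 1478 × sin 4.6° / 781 = 0.1518.
θ_2 = arcsin 0.1518 = 8.73°.

8.7°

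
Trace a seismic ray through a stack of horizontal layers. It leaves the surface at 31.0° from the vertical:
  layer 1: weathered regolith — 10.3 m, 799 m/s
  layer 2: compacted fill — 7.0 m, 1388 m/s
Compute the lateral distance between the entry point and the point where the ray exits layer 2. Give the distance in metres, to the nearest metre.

20 m

Apply Snell's law at each interface; in layer i the horizontal offset is hᵢ·tan θᵢ.
Layer 1: θ = 31.00°; offset = 10.3·tan 31.00° = 6.189 m.
Layer 2: sin θ = 1388·sin 31.0°/799 = 0.8947, θ = 63.47°; offset = 7.0·tan 63.47° = 14.022 m.
Σ offsets = 20.211 m.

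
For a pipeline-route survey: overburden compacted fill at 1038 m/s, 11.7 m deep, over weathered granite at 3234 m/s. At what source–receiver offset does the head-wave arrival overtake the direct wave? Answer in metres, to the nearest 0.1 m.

32.6 m

x_cross = 2h·√((V₂+V₁)/(V₂−V₁)).
(V₂+V₁)/(V₂−V₁) = (3234+1038)/(3234−1038) = 1.9454; √ = 1.3948.
x_cross = 2·11.7·1.3948 = 32.64 m.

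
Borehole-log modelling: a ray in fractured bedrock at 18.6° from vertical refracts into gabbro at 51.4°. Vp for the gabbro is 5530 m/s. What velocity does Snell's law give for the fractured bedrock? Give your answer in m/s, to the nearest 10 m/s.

2260 m/s

sin 18.6° = 0.3190; sin 51.4° = 0.7815.
V₁ = V₂·(sin θ₁/sin θ₂) = 5530·(0.3190/0.7815) = 2256.94 m/s.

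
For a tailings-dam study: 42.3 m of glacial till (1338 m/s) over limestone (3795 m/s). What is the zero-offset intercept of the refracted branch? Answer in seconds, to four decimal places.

tᵢ = 2h·√(V₂²−V₁²)/(V₁V₂).
√(V₂²−V₁²) = √(3795²−1338²) = 3551.3 m/s.
tᵢ = 2·42.3·3551.3/(1338·3795) = 0.05917 s.

0.0592 s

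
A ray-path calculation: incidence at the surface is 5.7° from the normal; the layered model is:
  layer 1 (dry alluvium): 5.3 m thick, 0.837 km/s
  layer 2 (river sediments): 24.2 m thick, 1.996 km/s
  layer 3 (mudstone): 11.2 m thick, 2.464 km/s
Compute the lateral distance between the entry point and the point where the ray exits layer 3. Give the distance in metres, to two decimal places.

p = sin θ₁/V₁ = sin 5.7°/0.837 = 1.1866e-01 s/km is conserved through the stack.
Layer 1: θ = 5.70°; offset = 5.3·tan 5.70° = 0.5290 m.
Layer 2: sin θ = p·1.996 = 0.2368 → θ = 13.70°; offset = 24.2·tan 13.70° = 5.8996 m.
Layer 3: sin θ = p·2.464 = 0.2924 → θ = 17.00°; offset = 11.2·tan 17.00° = 3.4243 m.
Summing the layer offsets gives 9.8529 m.

9.85 m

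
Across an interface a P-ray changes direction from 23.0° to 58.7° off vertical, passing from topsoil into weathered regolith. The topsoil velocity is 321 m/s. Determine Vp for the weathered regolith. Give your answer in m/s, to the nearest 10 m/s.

sin 23.0° = 0.3907; sin 58.7° = 0.8545.
V₂ = V₁·(sin θ₂/sin θ₁) = 321·(0.8545/0.3907) = 701.97 m/s.

700 m/s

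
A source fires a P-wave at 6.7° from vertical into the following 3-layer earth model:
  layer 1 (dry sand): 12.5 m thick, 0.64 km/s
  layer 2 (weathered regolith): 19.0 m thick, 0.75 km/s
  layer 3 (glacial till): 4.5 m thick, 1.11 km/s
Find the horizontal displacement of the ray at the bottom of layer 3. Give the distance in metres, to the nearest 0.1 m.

Apply Snell's law at each interface; in layer i the horizontal offset is hᵢ·tan θᵢ.
Layer 1: θ = 6.70°; offset = 12.5·tan 6.70° = 1.468 m.
Layer 2: sin θ = 0.75·sin 6.7°/0.64 = 0.1367, θ = 7.86°; offset = 19.0·tan 7.86° = 2.622 m.
Layer 3: sin θ = 1.11·sin 6.7°/0.64 = 0.2024, θ = 11.67°; offset = 4.5·tan 11.67° = 0.930 m.
Total horizontal offset = 5.021 m.

5.0 m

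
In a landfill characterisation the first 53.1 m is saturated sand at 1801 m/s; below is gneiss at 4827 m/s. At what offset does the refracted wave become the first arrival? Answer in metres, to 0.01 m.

θ_c = arcsin(1801/4827) = 21.91°, so cos θ_c = 0.9278 and tᵢ = 2h cos θ_c/V₁ = 0.0547 s.
At crossover x/V₁ = x/V₂ + tᵢ ⇒ x = tᵢ/(1/V₁ − 1/V₂) = 0.05471/(5.5525e-04 − 2.0717e-04) = 157.17 m.

157.17 m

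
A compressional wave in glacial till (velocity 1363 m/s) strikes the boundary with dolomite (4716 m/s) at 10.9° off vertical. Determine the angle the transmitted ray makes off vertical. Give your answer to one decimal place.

Snell's law: sin θ₂ = (V₂/V₁)·sin θ₁ = (4716/1363)·sin 10.9° = 0.6543.
θ₂ = arcsin 0.6543 = 40.86° from the normal.

40.9°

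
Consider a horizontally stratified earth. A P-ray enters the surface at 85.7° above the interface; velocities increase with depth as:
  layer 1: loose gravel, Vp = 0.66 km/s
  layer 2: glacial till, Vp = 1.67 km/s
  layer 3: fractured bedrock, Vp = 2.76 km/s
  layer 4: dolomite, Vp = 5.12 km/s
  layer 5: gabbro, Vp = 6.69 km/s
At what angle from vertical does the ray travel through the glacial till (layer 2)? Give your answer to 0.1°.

From the normal: θ₁ = 90° − 85.7° = 4.3°.
Snell's law across each interface conserves sin θ / V, so sin θ_2 = V_2·sin θ₁/V₁.
sin θ_2 = 1.67 × sin 4.3° / 0.66 = 0.1897.
θ_2 = 10.94° from the vertical.

10.9°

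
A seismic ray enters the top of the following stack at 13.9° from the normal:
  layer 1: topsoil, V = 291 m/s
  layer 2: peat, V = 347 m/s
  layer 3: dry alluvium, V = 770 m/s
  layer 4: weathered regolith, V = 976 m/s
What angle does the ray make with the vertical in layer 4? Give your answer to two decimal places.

Ray parameter p = sin 13.9° / 291 = 8.2553e-04 s/m.
sin θ_4 = p·V_4 = 8.2553e-04 × 976 = 0.8057.
θ_4 = arcsin 0.8057 = 53.68°.

53.68°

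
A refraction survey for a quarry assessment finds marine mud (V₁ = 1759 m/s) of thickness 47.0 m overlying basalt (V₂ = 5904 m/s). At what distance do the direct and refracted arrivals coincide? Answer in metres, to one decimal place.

θ_c = arcsin(1759/5904) = 17.33°, so cos θ_c = 0.9546 and tᵢ = 2h cos θ_c/V₁ = 0.0510 s.
At crossover x/V₁ = x/V₂ + tᵢ ⇒ x = tᵢ/(1/V₁ − 1/V₂) = 0.05101/(5.6850e-04 − 1.6938e-04) = 127.81 m.

127.8 m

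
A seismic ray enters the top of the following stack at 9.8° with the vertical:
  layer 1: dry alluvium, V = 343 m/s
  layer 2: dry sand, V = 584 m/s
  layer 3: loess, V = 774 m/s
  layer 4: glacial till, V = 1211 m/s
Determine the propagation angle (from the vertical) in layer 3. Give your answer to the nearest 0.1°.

Ray parameter p = sin 9.8° / 343 = 4.9624e-04 s/m.
sin θ_3 = p·V_3 = 4.9624e-04 × 774 = 0.3841.
θ_3 = 22.59° from the vertical.

22.6°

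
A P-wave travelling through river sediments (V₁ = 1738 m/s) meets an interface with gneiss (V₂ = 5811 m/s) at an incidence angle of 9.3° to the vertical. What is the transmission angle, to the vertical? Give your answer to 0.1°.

32.7°

Snell's law: sin θ₂ = (V₂/V₁)·sin θ₁ = (5811/1738)·sin 9.3° = 0.5403.
θ₂ = sin⁻¹(0.5403) = 32.71° (from vertical).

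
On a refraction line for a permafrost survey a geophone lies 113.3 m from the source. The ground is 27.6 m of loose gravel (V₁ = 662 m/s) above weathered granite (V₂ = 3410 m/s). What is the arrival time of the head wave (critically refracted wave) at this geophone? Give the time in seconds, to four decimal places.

θ_c = arcsin(V₁/V₂) = arcsin(662/3410) = 11.19°, cos θ_c = 0.9810.
Intercept time tᵢ = 2h cos θ_c / V₁ = 2·27.6·0.9810/662 = 0.08180 s.
t = x/V₂ + tᵢ = 113.3/3410 + 0.08180 = 0.11502 s.

0.1150 s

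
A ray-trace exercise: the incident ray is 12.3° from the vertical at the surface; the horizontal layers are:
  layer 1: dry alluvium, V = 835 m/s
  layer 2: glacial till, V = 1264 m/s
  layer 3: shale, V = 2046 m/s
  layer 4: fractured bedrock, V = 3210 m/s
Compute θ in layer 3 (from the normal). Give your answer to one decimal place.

31.5°

Ray parameter p = sin 12.3° / 835 = 2.5513e-04 s/m.
sin θ_3 = p·V_3 = 2.5513e-04 × 2046 = 0.5220.
θ_3 = 31.47° from the vertical.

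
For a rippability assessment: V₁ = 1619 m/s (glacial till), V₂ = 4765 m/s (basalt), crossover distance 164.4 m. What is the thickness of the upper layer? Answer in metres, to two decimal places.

h = (x_cross/2)·√((V₂−V₁)/(V₂+V₁)).
(V₂−V₁)/(V₂+V₁) = (4765−1619)/(4765+1619) = 0.4928; √ = 0.7020.
h = (164.4/2)·0.7020 = 57.70 m.

57.70 m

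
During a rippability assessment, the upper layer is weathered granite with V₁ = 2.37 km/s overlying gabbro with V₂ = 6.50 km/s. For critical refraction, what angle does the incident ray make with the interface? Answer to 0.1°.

68.6°

At critical incidence the refracted ray runs along the interface (θ₂ = 90°), so sin θ_c = V₁/V₂.
θ_c = arcsin(2.37/6.50) = arcsin 0.3646 = 21.38°.
Measured from the interface: 90° − 21.38° = 68.62°.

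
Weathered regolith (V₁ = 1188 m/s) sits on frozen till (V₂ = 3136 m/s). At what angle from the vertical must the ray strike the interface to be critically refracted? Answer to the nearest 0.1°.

Critical incidence: sin θ_c = V₁/V₂ = 1188/3136 = 0.3788.
θ_c = arcsin 0.3788 = 22.26°.

22.3°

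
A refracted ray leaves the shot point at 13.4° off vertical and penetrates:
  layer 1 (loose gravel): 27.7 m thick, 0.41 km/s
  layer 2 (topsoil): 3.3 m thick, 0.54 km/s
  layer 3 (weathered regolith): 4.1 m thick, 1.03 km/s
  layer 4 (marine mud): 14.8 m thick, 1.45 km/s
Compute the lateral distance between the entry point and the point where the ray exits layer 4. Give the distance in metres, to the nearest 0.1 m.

31.8 m

Ray parameter p = sin 13.4° / 0.41 km/s = 5.6524e-01 s/km.
Layer 1: θ = 13.40°; offset = 27.7·tan 13.40° = 6.599 m.
Layer 2: sin θ = p·0.54 = 0.3052 → θ = 17.77°; offset = 3.3·tan 17.77° = 1.058 m.
Layer 3: sin θ = p·1.03 = 0.5822 → θ = 35.61°; offset = 4.1·tan 35.61° = 2.936 m.
Layer 4: sin θ = p·1.45 = 0.8196 → θ = 55.04°; offset = 14.8·tan 55.04° = 21.171 m.
Total horizontal offset = 31.764 m.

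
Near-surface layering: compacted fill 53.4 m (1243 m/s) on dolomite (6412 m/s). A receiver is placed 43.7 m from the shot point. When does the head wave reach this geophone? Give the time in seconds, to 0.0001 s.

0.0911 s

θ_c = arcsin(V₁/V₂) = arcsin(1243/6412) = 11.18°, cos θ_c = 0.9810.
Intercept time tᵢ = 2h cos θ_c / V₁ = 2·53.4·0.9810/1243 = 0.08429 s.
t = x/V₂ + tᵢ = 43.7/6412 + 0.08429 = 0.09111 s.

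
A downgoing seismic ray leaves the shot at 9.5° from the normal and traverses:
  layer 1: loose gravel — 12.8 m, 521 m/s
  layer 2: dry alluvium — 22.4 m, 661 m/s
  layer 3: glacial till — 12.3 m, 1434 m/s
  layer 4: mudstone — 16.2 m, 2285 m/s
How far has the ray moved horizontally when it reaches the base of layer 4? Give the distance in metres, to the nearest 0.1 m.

p = sin θ₁/V₁ = sin 9.5°/521 = 3.1679e-04 s/m is conserved through the stack.
Layer 1: θ = 9.50°; offset = 12.8·tan 9.50° = 2.142 m.
Layer 2: sin θ = p·661 = 0.2094 → θ = 12.09°; offset = 22.4·tan 12.09° = 4.797 m.
Layer 3: sin θ = p·1434 = 0.4543 → θ = 27.02°; offset = 12.3·tan 27.02° = 6.272 m.
Layer 4: sin θ = p·2285 = 0.7239 → θ = 46.37°; offset = 16.2·tan 46.37° = 16.997 m.
Summing the layer offsets gives 30.208 m.

30.2 m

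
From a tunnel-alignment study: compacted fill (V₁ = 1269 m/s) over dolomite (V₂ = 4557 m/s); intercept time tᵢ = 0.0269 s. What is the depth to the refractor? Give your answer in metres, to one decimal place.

17.8 m

θ_c = arcsin(1269/4557) = 16.17°; cos θ_c = 0.9604.
tᵢ = 2h cos θ_c/V₁ ⇒ h = tᵢ·V₁/(2 cos θ_c) = 0.0269·1269/(2·0.9604) = 17.77 m.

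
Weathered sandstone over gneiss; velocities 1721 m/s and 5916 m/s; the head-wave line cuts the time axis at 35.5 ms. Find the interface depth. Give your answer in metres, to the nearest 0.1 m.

31.9 m

h = tᵢ·V₁·V₂ / (2·√(V₂²−V₁²)).
√(V₂²−V₁²) = √(5916² − 1721²) = 5660.1 m/s.
h = 0.0355 s × 1721 × 5916 / (2 × 5660.1) = 31.93 m.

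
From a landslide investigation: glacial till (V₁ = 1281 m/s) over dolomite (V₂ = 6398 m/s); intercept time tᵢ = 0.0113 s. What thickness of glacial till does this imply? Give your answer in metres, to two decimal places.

h = tᵢ·V₁·V₂ / (2·√(V₂²−V₁²)).
√(V₂²−V₁²) = √(6398² − 1281²) = 6268.4 m/s.
h = 0.0113 s × 1281 × 6398 / (2 × 6268.4) = 7.39 m.

7.39 m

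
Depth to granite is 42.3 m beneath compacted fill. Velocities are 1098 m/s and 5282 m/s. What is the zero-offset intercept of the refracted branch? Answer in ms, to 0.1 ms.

75.4 ms

θ_c = arcsin(V₁/V₂) = arcsin(1098/5282) = 12.00°; cos θ_c = 0.9782.
tᵢ = 2h·cos θ_c / V₁ = 2·42.3·0.9782 / 1098 = 0.07537 s.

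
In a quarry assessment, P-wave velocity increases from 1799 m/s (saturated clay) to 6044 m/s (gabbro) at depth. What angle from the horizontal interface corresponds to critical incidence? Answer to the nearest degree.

73°

At critical incidence the refracted ray runs along the interface (θ₂ = 90°), so sin θ_c = V₁/V₂.
θ_c = arcsin(1799/6044) = arcsin 0.2977 = 17.32°.
Measured from the interface: 90° − 17.32° = 72.68°.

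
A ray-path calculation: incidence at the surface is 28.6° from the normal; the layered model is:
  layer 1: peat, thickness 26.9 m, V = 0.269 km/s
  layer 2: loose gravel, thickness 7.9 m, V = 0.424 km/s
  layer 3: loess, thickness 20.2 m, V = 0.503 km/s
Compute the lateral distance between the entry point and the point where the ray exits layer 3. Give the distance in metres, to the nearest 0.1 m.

64.3 m

p = sin θ₁/V₁ = sin 28.6°/0.269 = 1.7795e+00 s/km is conserved through the stack.
Layer 1: θ = 28.60°; offset = 26.9·tan 28.60° = 14.666 m.
Layer 2: sin θ = p·0.424 = 0.7545 → θ = 48.98°; offset = 7.9·tan 48.98° = 9.083 m.
Layer 3: sin θ = p·0.503 = 0.8951 → θ = 63.52°; offset = 20.2·tan 63.52° = 40.553 m.
Σ offsets = 64.302 m.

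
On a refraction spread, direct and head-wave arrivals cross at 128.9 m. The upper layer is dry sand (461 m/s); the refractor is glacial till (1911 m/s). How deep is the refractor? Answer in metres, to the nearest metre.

x_cross = 2h·√((V₂+V₁)/(V₂−V₁)) → h = x_cross / (2·√((V₂+V₁)/(V₂−V₁))).
√((V₂+V₁)/(V₂−V₁)) = √((1911+461)/(1911−461)) = 1.2790.
h = 128.9 / (2·1.2790) = 50.39 m.

50 m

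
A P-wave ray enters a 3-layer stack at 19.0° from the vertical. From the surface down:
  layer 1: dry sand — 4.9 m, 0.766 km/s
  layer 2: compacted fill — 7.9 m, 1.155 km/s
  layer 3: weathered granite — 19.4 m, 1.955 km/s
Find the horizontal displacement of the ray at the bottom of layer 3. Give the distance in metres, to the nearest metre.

Apply Snell's law at each interface; in layer i the horizontal offset is hᵢ·tan θᵢ.
Layer 1: θ = 19.00°; offset = 4.9·tan 19.00° = 1.687 m.
Layer 2: sin θ = 1.155·sin 19.0°/0.766 = 0.4909, θ = 29.40°; offset = 7.9·tan 29.40° = 4.451 m.
Layer 3: sin θ = 1.955·sin 19.0°/0.766 = 0.8309, θ = 56.19°; offset = 19.4·tan 56.19° = 28.972 m.
Summing the layer offsets gives 35.111 m.

35 m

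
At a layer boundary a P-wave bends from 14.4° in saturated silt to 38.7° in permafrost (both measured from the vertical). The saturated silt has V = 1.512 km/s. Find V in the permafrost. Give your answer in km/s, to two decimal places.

3.80 km/s

Snell's law: sin 14.4°/V₁ = sin 38.7°/V₂.
V₂ = V₁·sin 38.7°/sin 14.4° = 1.512 × 2.5141 = 3.80 km/s.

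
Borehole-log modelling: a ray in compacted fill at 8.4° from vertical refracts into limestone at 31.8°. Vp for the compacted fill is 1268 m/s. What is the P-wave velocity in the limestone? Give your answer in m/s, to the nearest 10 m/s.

Snell's law: sin 8.4°/V₁ = sin 31.8°/V₂.
V₂ = V₁·sin 31.8°/sin 8.4° = 1268 × 3.6072 = 4573.97 m/s.

4570 m/s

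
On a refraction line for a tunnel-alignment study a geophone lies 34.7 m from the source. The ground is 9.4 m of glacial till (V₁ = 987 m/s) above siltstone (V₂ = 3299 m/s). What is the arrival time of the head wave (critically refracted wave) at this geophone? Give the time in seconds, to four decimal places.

0.0287 s

t = x/V₂ + 2h·√(V₂²−V₁²)/(V₁V₂).
√(V₂²−V₁²) = √(3299²−987²) = 3147.9 m/s; delay term = 2·9.4·3147.9/(987·3299) = 0.01818 s.
t = 34.7/3299 + 0.01818 = 0.02869 s.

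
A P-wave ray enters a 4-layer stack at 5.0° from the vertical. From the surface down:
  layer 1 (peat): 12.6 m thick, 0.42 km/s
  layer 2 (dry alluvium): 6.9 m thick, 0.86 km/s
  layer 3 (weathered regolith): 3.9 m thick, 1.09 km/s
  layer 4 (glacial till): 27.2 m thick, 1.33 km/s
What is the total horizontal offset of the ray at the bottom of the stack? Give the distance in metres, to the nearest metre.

Apply Snell's law at each interface; in layer i the horizontal offset is hᵢ·tan θᵢ.
Layer 1: θ = 5.00°; offset = 12.6·tan 5.00° = 1.102 m.
Layer 2: sin θ = 0.86·sin 5.0°/0.42 = 0.1785, θ = 10.28°; offset = 6.9·tan 10.28° = 1.251 m.
Layer 3: sin θ = 1.09·sin 5.0°/0.42 = 0.2262, θ = 13.07°; offset = 3.9·tan 13.07° = 0.906 m.
Layer 4: sin θ = 1.33·sin 5.0°/0.42 = 0.2760, θ = 16.02°; offset = 27.2·tan 16.02° = 7.810 m.
Summing the layer offsets gives 11.070 m.

11 m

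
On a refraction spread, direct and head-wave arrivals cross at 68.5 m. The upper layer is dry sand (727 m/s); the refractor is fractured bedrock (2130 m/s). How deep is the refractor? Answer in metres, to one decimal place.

h = (x_cross/2)·√((V₂−V₁)/(V₂+V₁)).
(V₂−V₁)/(V₂+V₁) = (2130−727)/(2130+727) = 0.4911; √ = 0.7008.
h = (68.5/2)·0.7008 = 24.00 m.

24.0 m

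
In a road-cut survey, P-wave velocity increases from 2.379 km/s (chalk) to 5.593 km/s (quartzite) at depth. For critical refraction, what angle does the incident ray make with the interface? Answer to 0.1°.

At critical incidence the refracted ray runs along the interface (θ₂ = 90°), so sin θ_c = V₁/V₂.
θ_c = arcsin(2.379/5.593) = arcsin 0.4254 = 25.17°.
Measured from the interface: 90° − 25.17° = 64.83°.

64.8°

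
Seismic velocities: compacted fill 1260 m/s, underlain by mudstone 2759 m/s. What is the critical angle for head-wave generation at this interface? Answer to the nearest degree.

27°

At critical incidence the refracted ray runs along the interface (θ₂ = 90°), so sin θ_c = V₁/V₂.
θ_c = arcsin(1260/2759) = arcsin 0.4567 = 27.17°.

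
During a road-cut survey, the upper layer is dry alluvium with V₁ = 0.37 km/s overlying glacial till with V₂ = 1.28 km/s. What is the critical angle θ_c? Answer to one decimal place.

16.8°

Critical incidence: sin θ_c = V₁/V₂ = 0.37/1.28 = 0.2891.
θ_c = arcsin 0.2891 = 16.80°.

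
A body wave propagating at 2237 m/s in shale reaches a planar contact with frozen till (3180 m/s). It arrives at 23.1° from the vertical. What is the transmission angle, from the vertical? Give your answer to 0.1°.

Snell's law: sin θ₂ = (V₂/V₁)·sin θ₁ = (3180/2237)·sin 23.1° = 0.5577.
θ₂ = arcsin 0.5577 = 33.90° from the normal.

33.9°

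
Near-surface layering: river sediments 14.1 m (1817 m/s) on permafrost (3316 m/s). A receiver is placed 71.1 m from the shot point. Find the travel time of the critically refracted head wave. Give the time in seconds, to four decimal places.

0.0344 s

t = x/V₂ + 2h·√(V₂²−V₁²)/(V₁V₂).
√(V₂²−V₁²) = √(3316²−1817²) = 2773.9 m/s; delay term = 2·14.1·2773.9/(1817·3316) = 0.01298 s.
t = 71.1/3316 + 0.01298 = 0.03442 s.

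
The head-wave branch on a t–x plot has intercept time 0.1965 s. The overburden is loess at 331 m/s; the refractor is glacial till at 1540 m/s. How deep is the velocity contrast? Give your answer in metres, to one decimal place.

33.3 m

h = tᵢ·V₁·V₂ / (2·√(V₂²−V₁²)).
√(V₂²−V₁²) = √(1540² − 331²) = 1504.0 m/s.
h = 0.1965 s × 331 × 1540 / (2 × 1504.0) = 33.30 m.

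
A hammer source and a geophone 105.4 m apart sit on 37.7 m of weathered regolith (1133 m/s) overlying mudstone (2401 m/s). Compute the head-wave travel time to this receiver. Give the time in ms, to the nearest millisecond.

103 ms

t = x/V₂ + 2h·√(V₂²−V₁²)/(V₁V₂).
√(V₂²−V₁²) = √(2401²−1133²) = 2116.9 m/s; delay term = 2·37.7·2116.9/(1133·2401) = 0.05867 s.
t = 105.4/2401 + 0.05867 = 0.10257 s.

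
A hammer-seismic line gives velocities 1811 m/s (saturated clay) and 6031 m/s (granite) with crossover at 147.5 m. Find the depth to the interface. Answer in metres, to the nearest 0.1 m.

54.1 m

h = (x_cross/2)·√((V₂−V₁)/(V₂+V₁)).
(V₂−V₁)/(V₂+V₁) = (6031−1811)/(6031+1811) = 0.5381; √ = 0.7336.
h = (147.5/2)·0.7336 = 54.10 m.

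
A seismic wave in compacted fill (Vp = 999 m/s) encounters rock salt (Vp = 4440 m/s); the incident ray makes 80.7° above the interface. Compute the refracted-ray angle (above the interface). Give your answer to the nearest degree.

44°

Angle from the normal: 90° − 80.7° = 9.3°.
Snell's law: sin θ₂ = (V₂/V₁)·sin θ₁ = (4440/999)·sin 9.3° = 0.7182.
θ₂ = arcsin 0.7182 = 45.91° from the normal.
From the interface: 90° − 45.91° = 44.09°.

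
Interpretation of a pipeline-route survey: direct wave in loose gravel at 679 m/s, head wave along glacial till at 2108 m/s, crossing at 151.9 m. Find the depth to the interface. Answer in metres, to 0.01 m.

x_cross = 2h·√((V₂+V₁)/(V₂−V₁)) → h = x_cross / (2·√((V₂+V₁)/(V₂−V₁))).
√((V₂+V₁)/(V₂−V₁)) = √((2108+679)/(2108−679)) = 1.3965.
h = 151.9 / (2·1.3965) = 54.38 m.

54.38 m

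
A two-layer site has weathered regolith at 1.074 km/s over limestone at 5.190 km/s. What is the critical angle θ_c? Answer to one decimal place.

Critical incidence: sin θ_c = V₁/V₂ = 1.074/5.190 = 0.2069.
θ_c = arcsin 0.2069 = 11.94°.

11.9°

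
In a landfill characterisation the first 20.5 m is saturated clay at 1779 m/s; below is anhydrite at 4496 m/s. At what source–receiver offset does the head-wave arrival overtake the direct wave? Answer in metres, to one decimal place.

62.3 m

x_cross = 2h·√((V₂+V₁)/(V₂−V₁)).
(V₂+V₁)/(V₂−V₁) = (4496+1779)/(4496−1779) = 2.3095; √ = 1.5197.
x_cross = 2·20.5·1.5197 = 62.31 m.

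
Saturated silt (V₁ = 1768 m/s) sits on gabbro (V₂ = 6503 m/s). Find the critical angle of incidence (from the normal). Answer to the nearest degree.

16°

At critical incidence the refracted ray runs along the interface (θ₂ = 90°), so sin θ_c = V₁/V₂.
θ_c = arcsin(1768/6503) = arcsin 0.2719 = 15.78°.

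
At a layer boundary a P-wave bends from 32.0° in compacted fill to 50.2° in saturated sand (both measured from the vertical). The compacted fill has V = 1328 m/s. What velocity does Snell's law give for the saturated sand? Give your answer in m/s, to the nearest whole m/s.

1925 m/s

Snell's law: sin 32.0°/V₁ = sin 50.2°/V₂.
V₂ = V₁·sin 50.2°/sin 32.0° = 1328 × 1.4498 = 1925.35 m/s.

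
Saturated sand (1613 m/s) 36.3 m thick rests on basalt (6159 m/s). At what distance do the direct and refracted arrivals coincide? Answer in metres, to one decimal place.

x_cross = 2h·√((V₂+V₁)/(V₂−V₁)).
(V₂+V₁)/(V₂−V₁) = (6159+1613)/(6159−1613) = 1.7096; √ = 1.3075.
x_cross = 2·36.3·1.3075 = 94.93 m.

94.9 m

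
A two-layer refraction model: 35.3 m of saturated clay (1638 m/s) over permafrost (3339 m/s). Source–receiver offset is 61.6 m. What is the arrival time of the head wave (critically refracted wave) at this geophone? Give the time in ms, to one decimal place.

56.0 ms

t = x/V₂ + 2h·√(V₂²−V₁²)/(V₁V₂).
√(V₂²−V₁²) = √(3339²−1638²) = 2909.6 m/s; delay term = 2·35.3·2909.6/(1638·3339) = 0.03756 s.
t = 61.6/3339 + 0.03756 = 0.05601 s.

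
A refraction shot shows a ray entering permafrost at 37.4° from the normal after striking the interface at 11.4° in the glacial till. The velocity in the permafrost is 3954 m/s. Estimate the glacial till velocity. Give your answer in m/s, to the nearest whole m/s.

1287 m/s

sin 11.4° = 0.1977; sin 37.4° = 0.6074.
V₁ = V₂·(sin θ₁/sin θ₂) = 3954·(0.1977/0.6074) = 1286.74 m/s.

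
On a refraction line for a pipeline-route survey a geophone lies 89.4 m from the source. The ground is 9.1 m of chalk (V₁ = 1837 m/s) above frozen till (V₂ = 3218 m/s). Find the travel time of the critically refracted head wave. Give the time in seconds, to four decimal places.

θ_c = arcsin(V₁/V₂) = arcsin(1837/3218) = 34.81°, cos θ_c = 0.8211.
Intercept time tᵢ = 2h cos θ_c / V₁ = 2·9.1·0.8211/1837 = 0.00813 s.
t = x/V₂ + tᵢ = 89.4/3218 + 0.00813 = 0.03592 s.

0.0359 s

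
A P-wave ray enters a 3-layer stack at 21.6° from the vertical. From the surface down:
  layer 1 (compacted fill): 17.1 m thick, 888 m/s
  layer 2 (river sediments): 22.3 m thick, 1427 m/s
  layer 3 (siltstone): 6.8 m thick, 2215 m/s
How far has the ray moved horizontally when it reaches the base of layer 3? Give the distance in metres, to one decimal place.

p = sin θ₁/V₁ = sin 21.6°/888 = 4.1455e-04 s/m is conserved through the stack.
Layer 1: θ = 21.60°; offset = 17.1·tan 21.60° = 6.770 m.
Layer 2: sin θ = p·1427 = 0.5916 → θ = 36.27°; offset = 22.3·tan 36.27° = 16.362 m.
Layer 3: sin θ = p·2215 = 0.9182 → θ = 66.67°; offset = 6.8·tan 66.67° = 15.767 m.
Σ offsets = 38.899 m.

38.9 m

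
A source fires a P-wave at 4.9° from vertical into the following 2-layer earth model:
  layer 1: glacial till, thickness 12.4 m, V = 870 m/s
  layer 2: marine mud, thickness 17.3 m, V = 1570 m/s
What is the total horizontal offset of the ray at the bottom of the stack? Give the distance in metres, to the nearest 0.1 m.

Apply Snell's law at each interface; in layer i the horizontal offset is hᵢ·tan θᵢ.
Layer 1: θ = 4.90°; offset = 12.4·tan 4.90° = 1.063 m.
Layer 2: sin θ = 1570·sin 4.9°/870 = 0.1541, θ = 8.87°; offset = 17.3·tan 8.87° = 2.699 m.
Total horizontal offset = 3.762 m.

3.8 m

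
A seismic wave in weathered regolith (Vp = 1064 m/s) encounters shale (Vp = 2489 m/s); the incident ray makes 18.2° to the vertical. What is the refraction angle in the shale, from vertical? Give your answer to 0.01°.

46.94°

Snell's law: sin θ₂ = (V₂/V₁)·sin θ₁ = (2489/1064)·sin 18.2° = 0.7306.
θ₂ = sin⁻¹(0.7306) = 46.94° (from vertical).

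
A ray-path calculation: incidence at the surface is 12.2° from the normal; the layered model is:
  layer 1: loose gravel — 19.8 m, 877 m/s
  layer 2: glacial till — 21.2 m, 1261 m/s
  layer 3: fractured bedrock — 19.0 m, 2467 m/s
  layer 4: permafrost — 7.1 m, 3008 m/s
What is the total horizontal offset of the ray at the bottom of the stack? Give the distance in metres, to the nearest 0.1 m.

p = sin θ₁/V₁ = sin 12.2°/877 = 2.4096e-04 s/m is conserved through the stack.
Layer 1: θ = 12.20°; offset = 19.8·tan 12.20° = 4.281 m.
Layer 2: sin θ = p·1261 = 0.3039 → θ = 17.69°; offset = 21.2·tan 17.69° = 6.761 m.
Layer 3: sin θ = p·2467 = 0.5945 → θ = 36.47°; offset = 19.0·tan 36.47° = 14.046 m.
Layer 4: sin θ = p·3008 = 0.7248 → θ = 46.45°; offset = 7.1·tan 46.45° = 7.470 m.
Total horizontal offset = 32.558 m.

32.6 m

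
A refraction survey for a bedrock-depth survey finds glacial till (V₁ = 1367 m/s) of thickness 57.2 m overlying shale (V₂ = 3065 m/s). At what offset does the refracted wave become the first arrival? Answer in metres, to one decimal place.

θ_c = arcsin(1367/3065) = 26.49°, so cos θ_c = 0.8950 and tᵢ = 2h cos θ_c/V₁ = 0.0749 s.
At crossover x/V₁ = x/V₂ + tᵢ ⇒ x = tᵢ/(1/V₁ − 1/V₂) = 0.07490/(7.3153e-04 − 3.2626e-04) = 184.82 m.

184.8 m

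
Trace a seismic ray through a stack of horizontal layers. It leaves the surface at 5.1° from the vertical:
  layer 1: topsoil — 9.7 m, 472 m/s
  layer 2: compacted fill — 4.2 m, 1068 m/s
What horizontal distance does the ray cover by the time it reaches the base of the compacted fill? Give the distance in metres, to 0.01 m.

1.73 m

p = sin θ₁/V₁ = sin 5.1°/472 = 1.8834e-04 s/m is conserved through the stack.
Layer 1: θ = 5.10°; offset = 9.7·tan 5.10° = 0.8657 m.
Layer 2: sin θ = p·1068 = 0.2011 → θ = 11.60°; offset = 4.2·tan 11.60° = 0.8624 m.
Total horizontal offset = 1.7281 m.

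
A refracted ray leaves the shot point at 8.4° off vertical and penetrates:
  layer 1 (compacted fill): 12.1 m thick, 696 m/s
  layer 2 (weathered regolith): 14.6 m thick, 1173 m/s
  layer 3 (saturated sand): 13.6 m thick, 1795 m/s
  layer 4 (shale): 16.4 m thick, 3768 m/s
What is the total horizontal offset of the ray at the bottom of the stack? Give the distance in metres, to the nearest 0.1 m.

32.2 m

Apply Snell's law at each interface; in layer i the horizontal offset is hᵢ·tan θᵢ.
Layer 1: θ = 8.40°; offset = 12.1·tan 8.40° = 1.787 m.
Layer 2: sin θ = 1173·sin 8.4°/696 = 0.2462, θ = 14.25°; offset = 14.6·tan 14.25° = 3.709 m.
Layer 3: sin θ = 1795·sin 8.4°/696 = 0.3768, θ = 22.13°; offset = 13.6·tan 22.13° = 5.531 m.
Layer 4: sin θ = 3768·sin 8.4°/696 = 0.7909, θ = 52.27°; offset = 16.4·tan 52.27° = 21.193 m.
Total horizontal offset = 32.220 m.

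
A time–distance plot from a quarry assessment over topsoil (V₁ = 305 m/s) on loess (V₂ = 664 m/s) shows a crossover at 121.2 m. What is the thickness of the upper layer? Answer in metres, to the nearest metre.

37 m

h = (x_cross/2)·√((V₂−V₁)/(V₂+V₁)).
(V₂−V₁)/(V₂+V₁) = (664−305)/(664+305) = 0.3705; √ = 0.6087.
h = (121.2/2)·0.6087 = 36.89 m.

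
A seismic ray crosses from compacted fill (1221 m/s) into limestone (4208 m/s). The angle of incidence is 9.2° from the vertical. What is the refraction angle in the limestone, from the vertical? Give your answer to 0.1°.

Snell's law: sin θ₂ = (V₂/V₁)·sin θ₁ = (4208/1221)·sin 9.2° = 0.5510.
θ₂ = arcsin 0.5510 = 33.44° from the normal.

33.4°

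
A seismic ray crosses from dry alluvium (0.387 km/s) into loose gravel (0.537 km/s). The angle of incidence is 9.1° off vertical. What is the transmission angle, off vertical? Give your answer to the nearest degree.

Snell's law: sin θ₂ = (V₂/V₁)·sin θ₁ = (0.537/0.387)·sin 9.1° = 0.2195.
θ₂ = arcsin 0.2195 = 12.68° from the normal.

13°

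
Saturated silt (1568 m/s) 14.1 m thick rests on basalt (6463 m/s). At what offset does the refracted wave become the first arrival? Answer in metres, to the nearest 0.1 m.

x_cross = 2h·√((V₂+V₁)/(V₂−V₁)).
(V₂+V₁)/(V₂−V₁) = (6463+1568)/(6463−1568) = 1.6407; √ = 1.2809.
x_cross = 2·14.1·1.2809 = 36.12 m.

36.1 m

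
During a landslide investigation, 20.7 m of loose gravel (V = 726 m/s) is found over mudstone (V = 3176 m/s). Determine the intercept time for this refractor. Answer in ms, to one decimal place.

tᵢ = 2h·√(V₂²−V₁²)/(V₁V₂).
√(V₂²−V₁²) = √(3176²−726²) = 3091.9 m/s.
tᵢ = 2·20.7·3091.9/(726·3176) = 0.05551 s.

55.5 ms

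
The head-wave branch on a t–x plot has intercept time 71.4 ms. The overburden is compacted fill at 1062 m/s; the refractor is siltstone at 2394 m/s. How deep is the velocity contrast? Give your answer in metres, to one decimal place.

h = tᵢ·V₁·V₂ / (2·√(V₂²−V₁²)).
√(V₂²−V₁²) = √(2394² − 1062²) = 2145.6 m/s.
h = 0.0714 s × 1062 × 2394 / (2 × 2145.6) = 42.30 m.

42.3 m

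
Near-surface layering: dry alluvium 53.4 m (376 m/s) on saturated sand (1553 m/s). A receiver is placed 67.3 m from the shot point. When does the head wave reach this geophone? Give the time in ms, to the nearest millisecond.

319 ms

t = x/V₂ + 2h·√(V₂²−V₁²)/(V₁V₂).
√(V₂²−V₁²) = √(1553²−376²) = 1506.8 m/s; delay term = 2·53.4·1506.8/(376·1553) = 0.27559 s.
t = 67.3/1553 + 0.27559 = 0.31893 s.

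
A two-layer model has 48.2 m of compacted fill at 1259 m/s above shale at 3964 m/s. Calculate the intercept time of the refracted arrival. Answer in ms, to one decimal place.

72.6 ms

tᵢ = 2h·√(V₂²−V₁²)/(V₁V₂).
√(V₂²−V₁²) = √(3964²−1259²) = 3758.8 m/s.
tᵢ = 2·48.2·3758.8/(1259·3964) = 0.07260 s.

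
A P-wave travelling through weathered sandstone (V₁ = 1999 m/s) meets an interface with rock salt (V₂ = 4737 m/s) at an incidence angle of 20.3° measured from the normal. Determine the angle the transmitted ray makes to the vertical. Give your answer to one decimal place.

sin θ₁/V₁ = sin θ₂/V₂ ⇒ sin θ₂ = 4737·sin 20.3°/1999 = 4737·0.3469/1999 = 0.8221.
θ₂ = arcsin 0.8221 = 55.30° from the normal.

55.3°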